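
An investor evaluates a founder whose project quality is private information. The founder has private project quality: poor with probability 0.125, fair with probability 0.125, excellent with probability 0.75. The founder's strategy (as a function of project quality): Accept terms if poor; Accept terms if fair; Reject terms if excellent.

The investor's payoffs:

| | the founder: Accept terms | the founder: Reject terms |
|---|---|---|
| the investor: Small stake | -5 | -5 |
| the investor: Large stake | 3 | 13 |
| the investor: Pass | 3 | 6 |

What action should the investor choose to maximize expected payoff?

Large stake

E[Small stake] = 0.125·(-5) + 0.125·(-5) + 0.75·(-5) = -5
E[Large stake] = 0.125·(3) + 0.125·(3) + 0.75·(13) = 10.5
E[Pass] = 0.125·(3) + 0.125·(3) + 0.75·(6) = 5.25
Best response: Large stake (10.5 is the largest).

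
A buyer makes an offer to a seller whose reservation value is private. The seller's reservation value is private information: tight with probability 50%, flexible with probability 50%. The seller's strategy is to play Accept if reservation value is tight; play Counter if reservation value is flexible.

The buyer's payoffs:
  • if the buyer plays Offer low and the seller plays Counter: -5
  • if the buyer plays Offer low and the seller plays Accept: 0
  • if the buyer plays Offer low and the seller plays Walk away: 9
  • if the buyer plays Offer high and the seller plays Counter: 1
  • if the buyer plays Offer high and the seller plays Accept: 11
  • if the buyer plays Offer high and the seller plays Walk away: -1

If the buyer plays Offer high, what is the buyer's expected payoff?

E[Offer high] = 0.5·11 + 0.5·1 = 5.5 + 0.5 = 6

6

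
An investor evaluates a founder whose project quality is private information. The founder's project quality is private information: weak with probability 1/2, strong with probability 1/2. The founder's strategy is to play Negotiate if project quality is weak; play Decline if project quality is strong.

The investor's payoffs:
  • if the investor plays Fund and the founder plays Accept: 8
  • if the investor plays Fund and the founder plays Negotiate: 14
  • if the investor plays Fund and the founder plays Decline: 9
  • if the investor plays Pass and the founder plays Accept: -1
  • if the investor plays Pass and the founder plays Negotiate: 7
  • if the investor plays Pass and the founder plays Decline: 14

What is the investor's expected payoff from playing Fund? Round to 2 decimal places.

Take the expectation over the founder's project quality, weighting each type's action by its prior probability.
E[Fund] = 1/2·14 + 1/2·9 = 7 + 9/2 = 23/2

11.50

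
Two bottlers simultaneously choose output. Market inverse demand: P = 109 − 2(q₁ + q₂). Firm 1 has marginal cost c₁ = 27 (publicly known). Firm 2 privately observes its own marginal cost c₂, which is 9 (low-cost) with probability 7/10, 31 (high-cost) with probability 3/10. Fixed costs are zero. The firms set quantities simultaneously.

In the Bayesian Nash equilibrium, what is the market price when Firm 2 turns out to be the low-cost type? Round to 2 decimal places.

Type-c best response for Firm 2: q₂(c) = (109 − c)/4 − q₁/2.
Firm 1 maximizes expected profit; its first-order condition is 109 − 4q₁ − 2E[q₂] − 27 = 0.
Substituting E[q₂] and solving: E[c₂] = 15.6, so q₁ = (109 − 2·27 + 15.6)/6 = 11.7667.
q₂(low-cost) = 19.1167, so P = 109 − 2·(11.7667 + 19.1167) = 47.2333.

47.23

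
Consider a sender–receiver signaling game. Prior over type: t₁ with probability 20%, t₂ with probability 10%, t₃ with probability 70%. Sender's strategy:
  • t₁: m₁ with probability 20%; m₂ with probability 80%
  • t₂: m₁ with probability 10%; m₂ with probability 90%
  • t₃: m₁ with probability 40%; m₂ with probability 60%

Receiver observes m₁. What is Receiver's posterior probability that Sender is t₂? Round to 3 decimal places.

P(m₁) = 0.2·0.2 + 0.1·0.1 + 0.7·0.4 = 0.33
P(t₂ | m₁) = (0.1·0.1) / 0.33 = 0.01 / 0.33 = 0.030303

0.030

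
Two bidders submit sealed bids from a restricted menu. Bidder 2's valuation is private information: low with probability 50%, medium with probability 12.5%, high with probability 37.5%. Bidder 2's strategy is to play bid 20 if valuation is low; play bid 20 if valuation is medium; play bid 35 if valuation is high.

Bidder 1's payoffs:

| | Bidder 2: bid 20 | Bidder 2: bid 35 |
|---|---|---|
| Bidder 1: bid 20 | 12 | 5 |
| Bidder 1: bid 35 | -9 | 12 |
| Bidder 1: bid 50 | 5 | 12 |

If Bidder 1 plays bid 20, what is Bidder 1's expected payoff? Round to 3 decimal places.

E[bid 20] = 0.5·12 + 0.125·12 + 0.375·5 = 6 + 1.5 + 1.875 = 9.375

9.375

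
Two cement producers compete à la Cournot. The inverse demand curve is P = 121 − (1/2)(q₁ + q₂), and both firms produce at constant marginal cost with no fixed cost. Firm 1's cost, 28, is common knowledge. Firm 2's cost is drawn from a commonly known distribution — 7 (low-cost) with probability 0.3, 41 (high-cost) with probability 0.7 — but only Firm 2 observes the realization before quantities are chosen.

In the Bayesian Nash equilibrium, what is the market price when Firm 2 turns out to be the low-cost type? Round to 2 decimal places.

48.03

Type-c best response for Firm 2: q₂(c) = (121 − c) − q₁/2.
Firm 1 maximizes expected profit; its first-order condition is 121 − q₁ − (1/2)E[q₂] − 28 = 0.
Substituting E[q₂] and solving: E[c₂] = 30.8, so q₁ = (121 − 2·28 + 30.8)/(3/2) = 63.8667.
q₂(low-cost) = 82.0667, so P = 121 − (1/2)·(63.8667 + 82.0667) = 48.0333.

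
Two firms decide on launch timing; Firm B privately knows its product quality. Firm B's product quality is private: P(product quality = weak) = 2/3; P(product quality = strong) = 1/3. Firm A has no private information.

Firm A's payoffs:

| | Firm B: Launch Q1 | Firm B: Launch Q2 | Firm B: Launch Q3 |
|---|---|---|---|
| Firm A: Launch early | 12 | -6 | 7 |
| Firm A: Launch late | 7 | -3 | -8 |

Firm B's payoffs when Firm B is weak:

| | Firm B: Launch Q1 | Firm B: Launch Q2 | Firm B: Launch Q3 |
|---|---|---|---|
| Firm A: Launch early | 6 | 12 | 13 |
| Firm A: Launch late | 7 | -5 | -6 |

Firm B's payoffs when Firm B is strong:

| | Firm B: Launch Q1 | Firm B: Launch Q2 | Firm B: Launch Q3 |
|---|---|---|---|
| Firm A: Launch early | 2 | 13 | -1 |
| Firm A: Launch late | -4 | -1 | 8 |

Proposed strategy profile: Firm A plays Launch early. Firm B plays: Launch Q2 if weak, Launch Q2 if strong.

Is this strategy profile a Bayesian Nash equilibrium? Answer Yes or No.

No

A profile is a BNE iff every type of every player is best-responding given beliefs about the other side.
Firm A plays Launch early: E[Launch early] = 2/3·(-6) + 1/3·(-6) = -6; E[Launch late] = -3. Not best-responding. ✗
Firm B (product quality weak), facing Launch early: Launch Q1 gives 6, Launch Q2 gives 12, Launch Q3 gives 13. Proposed Launch Q2 is not best — profitable deviation exists. ✗
Firm B (product quality strong), facing Launch early: Launch Q1 gives 2, Launch Q2 gives 13, Launch Q3 gives -1. Proposed Launch Q2 is best. ✓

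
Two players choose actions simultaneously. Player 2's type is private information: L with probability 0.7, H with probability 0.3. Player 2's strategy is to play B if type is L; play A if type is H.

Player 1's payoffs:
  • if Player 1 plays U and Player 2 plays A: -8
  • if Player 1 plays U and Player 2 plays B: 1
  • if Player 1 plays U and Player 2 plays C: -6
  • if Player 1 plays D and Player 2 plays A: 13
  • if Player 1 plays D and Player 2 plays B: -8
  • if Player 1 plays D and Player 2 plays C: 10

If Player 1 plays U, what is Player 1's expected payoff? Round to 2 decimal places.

-1.70

Take the expectation over Player 2's type, weighting each type's action by its prior probability.
E[U] = 0.7·1 + 0.3·(-8) = 0.7 + (-2.4) = -1.7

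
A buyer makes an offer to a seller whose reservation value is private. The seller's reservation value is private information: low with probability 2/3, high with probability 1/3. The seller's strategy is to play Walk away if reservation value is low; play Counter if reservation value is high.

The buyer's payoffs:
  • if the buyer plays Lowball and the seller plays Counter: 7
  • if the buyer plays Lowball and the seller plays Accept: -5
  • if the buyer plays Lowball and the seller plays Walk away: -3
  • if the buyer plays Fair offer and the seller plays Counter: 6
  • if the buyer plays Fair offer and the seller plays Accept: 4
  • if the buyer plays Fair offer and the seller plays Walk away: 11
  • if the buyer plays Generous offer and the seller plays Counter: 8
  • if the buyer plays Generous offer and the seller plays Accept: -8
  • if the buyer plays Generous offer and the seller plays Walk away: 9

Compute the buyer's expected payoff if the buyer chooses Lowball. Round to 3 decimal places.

Take the expectation over the seller's reservation value, weighting each type's action by its prior probability.
E[Lowball] = 2/3·(-3) + 1/3·7 = (-2) + 7/3 = 1/3

0.333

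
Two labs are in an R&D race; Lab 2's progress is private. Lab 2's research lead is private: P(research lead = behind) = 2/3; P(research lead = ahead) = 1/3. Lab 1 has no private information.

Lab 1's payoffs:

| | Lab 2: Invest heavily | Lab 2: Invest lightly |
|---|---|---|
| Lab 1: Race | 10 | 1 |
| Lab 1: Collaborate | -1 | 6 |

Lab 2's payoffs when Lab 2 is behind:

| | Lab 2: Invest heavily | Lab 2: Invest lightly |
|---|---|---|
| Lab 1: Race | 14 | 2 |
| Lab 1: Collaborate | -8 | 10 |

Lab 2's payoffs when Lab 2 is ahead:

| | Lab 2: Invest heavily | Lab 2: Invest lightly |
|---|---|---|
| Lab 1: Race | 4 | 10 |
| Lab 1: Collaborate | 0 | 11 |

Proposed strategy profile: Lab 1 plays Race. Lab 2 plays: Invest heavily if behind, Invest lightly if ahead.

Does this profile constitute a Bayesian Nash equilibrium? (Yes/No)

Lab 1 plays Race: E[Race] = 2/3·(10) + 1/3·(1) = 7; E[Collaborate] = 4/3. Best-responding. ✓
Lab 2 (research lead behind), facing Race: Invest heavily gives 14, Invest lightly gives 2. Proposed Invest heavily is best. ✓
Lab 2 (research lead ahead), facing Race: Invest heavily gives 4, Invest lightly gives 10. Proposed Invest lightly is best. ✓

Yes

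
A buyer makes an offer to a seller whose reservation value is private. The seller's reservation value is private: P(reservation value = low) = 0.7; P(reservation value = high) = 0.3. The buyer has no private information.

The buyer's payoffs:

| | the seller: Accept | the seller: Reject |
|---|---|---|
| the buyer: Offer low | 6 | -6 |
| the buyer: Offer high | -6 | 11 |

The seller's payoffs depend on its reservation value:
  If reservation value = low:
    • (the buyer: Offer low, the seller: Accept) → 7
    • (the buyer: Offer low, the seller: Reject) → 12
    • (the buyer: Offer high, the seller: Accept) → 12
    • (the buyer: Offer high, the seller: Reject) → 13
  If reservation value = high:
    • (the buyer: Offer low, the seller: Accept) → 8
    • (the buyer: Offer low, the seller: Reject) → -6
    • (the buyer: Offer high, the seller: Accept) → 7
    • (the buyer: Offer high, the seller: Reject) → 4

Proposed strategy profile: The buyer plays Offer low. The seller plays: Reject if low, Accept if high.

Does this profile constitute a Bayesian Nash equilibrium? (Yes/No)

The buyer plays Offer low: E[Offer low] = 0.7·(-6) + 0.3·(6) = -2.4; E[Offer high] = 5.9. Not best-responding. ✗
The seller (reservation value low), facing Offer low: Accept gives 7, Reject gives 12. Proposed Reject is best. ✓
The seller (reservation value high), facing Offer low: Accept gives 8, Reject gives -6. Proposed Accept is best. ✓

No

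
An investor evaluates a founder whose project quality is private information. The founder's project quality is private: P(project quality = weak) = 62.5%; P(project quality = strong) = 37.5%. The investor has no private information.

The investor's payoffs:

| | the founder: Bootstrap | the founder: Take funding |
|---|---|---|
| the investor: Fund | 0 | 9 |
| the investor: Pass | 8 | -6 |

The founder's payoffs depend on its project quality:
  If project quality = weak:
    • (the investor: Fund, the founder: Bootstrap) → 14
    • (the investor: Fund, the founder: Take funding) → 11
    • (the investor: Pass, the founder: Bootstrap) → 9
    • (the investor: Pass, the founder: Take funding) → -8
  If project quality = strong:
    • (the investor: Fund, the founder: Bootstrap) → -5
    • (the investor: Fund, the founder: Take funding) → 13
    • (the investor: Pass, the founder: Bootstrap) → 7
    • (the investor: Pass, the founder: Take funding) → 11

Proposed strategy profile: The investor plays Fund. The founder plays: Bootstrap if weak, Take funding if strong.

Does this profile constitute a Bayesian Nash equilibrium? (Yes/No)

The investor plays Fund: E[Fund] = 0.625·(0) + 0.375·(9) = 3.375; E[Pass] = 2.75. Best-responding. ✓
The founder (project quality weak), facing Fund: Bootstrap gives 14, Take funding gives 11. Proposed Bootstrap is best. ✓
The founder (project quality strong), facing Fund: Bootstrap gives -5, Take funding gives 13. Proposed Take funding is best. ✓

Yes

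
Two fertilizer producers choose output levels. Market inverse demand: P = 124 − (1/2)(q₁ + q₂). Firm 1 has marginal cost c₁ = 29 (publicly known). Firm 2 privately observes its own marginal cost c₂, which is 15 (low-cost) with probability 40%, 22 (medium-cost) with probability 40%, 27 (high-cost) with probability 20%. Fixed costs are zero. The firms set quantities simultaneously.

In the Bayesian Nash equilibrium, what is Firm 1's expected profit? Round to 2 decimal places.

Type-c best response for Firm 2: q₂(c) = (124 − c) − q₁/2.
Firm 1 maximizes expected profit; its first-order condition is 124 − q₁ − (1/2)E[q₂] − 29 = 0.
Substituting E[q₂] and solving: E[c₂] = 20.2, so q₁ = (124 − 2·29 + 20.2)/(3/2) = 57.4667.
E[P] = 124 − (1/2)·(q₁ + E[q₂]) = 57.7333; Firm 1's expected profit = (E[P] − 29)·q₁ = (57.7333 − 29)·57.4667 = 1651.21.

1651.21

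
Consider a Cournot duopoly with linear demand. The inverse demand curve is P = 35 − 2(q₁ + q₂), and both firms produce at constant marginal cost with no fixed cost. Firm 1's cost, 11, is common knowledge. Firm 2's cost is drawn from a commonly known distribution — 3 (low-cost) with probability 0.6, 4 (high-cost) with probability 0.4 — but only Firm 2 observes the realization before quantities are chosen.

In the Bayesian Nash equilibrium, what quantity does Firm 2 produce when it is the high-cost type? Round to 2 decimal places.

Firm 2 with cost c maximizes (35 − 2(q₁+q₂) − c)·q₂, giving q₂(c) = (35 − c − 2q₁)/4.
E[c₂] = 0.6·3 + 0.4·4 = 3.4
Firm 1's FOC against E[q₂] yields q₁ = (35 − 2·11 + E[c₂])/6 = (35 − 22 + 3.4)/6 = 2.73333.
q₂(high-cost) = (35 − 4 − 2·2.73333)/4 = 6.38333.

6.38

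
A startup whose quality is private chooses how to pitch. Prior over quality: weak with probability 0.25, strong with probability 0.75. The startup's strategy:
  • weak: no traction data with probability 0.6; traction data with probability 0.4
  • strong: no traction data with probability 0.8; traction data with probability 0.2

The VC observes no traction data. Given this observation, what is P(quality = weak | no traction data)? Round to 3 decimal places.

0.200

Apply Bayes' rule using the sender's strategy as the likelihood.
P(no traction data) = 0.25·0.6 + 0.75·0.8 = 0.75
P(weak | no traction data) = (0.25·0.6) / 0.75 = 0.15 / 0.75 = 0.2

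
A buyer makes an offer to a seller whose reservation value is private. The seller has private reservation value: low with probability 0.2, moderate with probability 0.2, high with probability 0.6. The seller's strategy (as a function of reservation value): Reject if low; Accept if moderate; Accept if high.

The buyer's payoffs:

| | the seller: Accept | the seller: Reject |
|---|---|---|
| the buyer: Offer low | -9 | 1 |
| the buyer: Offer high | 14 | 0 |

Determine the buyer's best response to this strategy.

Offer high

Compute the buyer's expected payoff for each action, taking the expectation over the seller's type.
E[Offer low] = 0.2·(1) + 0.2·(-9) + 0.6·(-9) = -7
E[Offer high] = 0.2·(0) + 0.2·(14) + 0.6·(14) = 11.2
Best response: Offer high (11.2 is the largest).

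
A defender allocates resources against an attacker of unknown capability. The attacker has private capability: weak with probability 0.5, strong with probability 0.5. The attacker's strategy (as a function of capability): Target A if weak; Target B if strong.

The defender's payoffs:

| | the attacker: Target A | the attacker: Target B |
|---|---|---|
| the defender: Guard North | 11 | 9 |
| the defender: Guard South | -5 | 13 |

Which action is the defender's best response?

Guard North

Compute the defender's expected payoff for each action, taking the expectation over the attacker's type.
E[Guard North] = 0.5·(11) + 0.5·(9) = 10
E[Guard South] = 0.5·(-5) + 0.5·(13) = 4
Best response: Guard North (10 is the largest).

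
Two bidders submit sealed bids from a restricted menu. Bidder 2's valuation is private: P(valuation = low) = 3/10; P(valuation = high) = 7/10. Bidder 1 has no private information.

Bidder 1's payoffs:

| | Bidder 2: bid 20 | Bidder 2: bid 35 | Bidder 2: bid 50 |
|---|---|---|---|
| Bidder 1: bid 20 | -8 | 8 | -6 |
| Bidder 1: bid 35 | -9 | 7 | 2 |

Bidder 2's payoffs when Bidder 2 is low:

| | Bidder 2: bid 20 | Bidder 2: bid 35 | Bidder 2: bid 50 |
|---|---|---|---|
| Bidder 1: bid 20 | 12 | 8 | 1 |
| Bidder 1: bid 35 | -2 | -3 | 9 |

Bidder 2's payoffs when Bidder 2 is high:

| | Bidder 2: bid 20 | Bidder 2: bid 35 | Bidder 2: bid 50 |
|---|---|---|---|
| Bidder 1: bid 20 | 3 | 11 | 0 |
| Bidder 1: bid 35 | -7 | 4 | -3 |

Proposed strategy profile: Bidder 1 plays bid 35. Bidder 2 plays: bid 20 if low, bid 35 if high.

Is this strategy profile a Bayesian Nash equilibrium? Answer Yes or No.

No

Bidder 1 plays bid 35: E[bid 35] = 3/10·(-9) + 7/10·(7) = 11/5; E[bid 20] = 16/5. Not best-responding. ✗
Bidder 2 (valuation low), facing bid 35: bid 20 gives -2, bid 35 gives -3, bid 50 gives 9. Proposed bid 20 is not best — profitable deviation exists. ✗
Bidder 2 (valuation high), facing bid 35: bid 20 gives -7, bid 35 gives 4, bid 50 gives -3. Proposed bid 35 is best. ✓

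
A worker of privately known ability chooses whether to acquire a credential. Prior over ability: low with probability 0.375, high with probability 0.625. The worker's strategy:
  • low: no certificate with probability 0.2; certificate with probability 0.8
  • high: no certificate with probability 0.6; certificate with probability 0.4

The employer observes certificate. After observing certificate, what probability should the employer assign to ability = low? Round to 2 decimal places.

0.55

P(certificate) = 0.375·0.8 + 0.625·0.4 = 0.55
P(low | certificate) = (0.375·0.8) / 0.55 = 0.3 / 0.55 = 0.545455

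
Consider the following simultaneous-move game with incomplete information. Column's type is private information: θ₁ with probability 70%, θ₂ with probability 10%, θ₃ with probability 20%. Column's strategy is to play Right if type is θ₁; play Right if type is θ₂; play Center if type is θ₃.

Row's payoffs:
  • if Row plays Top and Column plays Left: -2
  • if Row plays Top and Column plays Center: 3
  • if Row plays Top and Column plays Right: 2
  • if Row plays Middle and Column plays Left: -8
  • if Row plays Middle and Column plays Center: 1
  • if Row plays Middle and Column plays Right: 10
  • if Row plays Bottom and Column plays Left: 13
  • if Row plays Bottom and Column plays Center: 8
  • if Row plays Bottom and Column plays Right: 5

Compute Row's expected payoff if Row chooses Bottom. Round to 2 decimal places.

E[Bottom] = 0.7·5 + 0.1·5 + 0.2·8 = 3.5 + 0.5 + 1.6 = 5.6

5.60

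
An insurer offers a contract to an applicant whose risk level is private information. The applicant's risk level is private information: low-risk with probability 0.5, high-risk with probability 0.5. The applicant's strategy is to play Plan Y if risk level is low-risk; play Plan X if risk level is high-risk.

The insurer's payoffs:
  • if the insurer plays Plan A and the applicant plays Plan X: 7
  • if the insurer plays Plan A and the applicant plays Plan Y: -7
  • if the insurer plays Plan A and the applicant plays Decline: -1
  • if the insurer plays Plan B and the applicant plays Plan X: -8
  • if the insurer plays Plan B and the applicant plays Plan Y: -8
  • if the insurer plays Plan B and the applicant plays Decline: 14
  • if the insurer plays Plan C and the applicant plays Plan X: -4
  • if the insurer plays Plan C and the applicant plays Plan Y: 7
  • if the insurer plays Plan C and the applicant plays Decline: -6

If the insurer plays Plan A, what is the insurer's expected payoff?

0

E[Plan A] = 0.5·(-7) + 0.5·7 = (-3.5) + 3.5 = 0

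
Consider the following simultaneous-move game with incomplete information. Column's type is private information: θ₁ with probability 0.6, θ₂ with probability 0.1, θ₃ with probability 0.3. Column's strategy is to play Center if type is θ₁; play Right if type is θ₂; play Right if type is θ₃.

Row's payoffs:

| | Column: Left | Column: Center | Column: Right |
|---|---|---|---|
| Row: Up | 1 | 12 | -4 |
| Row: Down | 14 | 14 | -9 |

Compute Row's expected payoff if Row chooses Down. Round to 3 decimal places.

E[Down] = 0.6·14 + 0.1·(-9) + 0.3·(-9) = 8.4 + (-0.9) + (-2.7) = 4.8

4.800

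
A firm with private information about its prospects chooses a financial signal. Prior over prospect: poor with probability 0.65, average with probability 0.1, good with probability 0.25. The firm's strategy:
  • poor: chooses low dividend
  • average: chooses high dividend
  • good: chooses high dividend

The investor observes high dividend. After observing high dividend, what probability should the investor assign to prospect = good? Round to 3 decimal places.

0.714

P(high dividend) = 0.65·0 + 0.1·1 + 0.25·1 = 0.35
P(good | high dividend) = (0.25·1) / 0.35 = 0.25 / 0.35 = 0.714286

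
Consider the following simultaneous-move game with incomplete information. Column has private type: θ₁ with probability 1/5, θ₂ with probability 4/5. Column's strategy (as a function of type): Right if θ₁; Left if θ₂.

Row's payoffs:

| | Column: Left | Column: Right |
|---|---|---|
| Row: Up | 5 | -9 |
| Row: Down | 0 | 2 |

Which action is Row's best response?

Up

E[Up] = 1/5·(-9) + 4/5·(5) = 11/5
E[Down] = 1/5·(2) + 4/5·(0) = 2/5
Best response: Up (11/5 is the largest).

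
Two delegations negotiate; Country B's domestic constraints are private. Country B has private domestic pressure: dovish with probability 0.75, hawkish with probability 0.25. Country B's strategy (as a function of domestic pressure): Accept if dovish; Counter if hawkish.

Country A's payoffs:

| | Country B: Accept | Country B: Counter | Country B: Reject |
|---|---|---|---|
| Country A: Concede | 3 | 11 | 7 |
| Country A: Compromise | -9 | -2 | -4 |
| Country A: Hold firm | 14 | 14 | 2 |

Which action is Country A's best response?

Hold firm

E[Concede] = 0.75·(3) + 0.25·(11) = 5
E[Compromise] = 0.75·(-9) + 0.25·(-2) = -7.25
E[Hold firm] = 0.75·(14) + 0.25·(14) = 14
Best response: Hold firm (14 is the largest).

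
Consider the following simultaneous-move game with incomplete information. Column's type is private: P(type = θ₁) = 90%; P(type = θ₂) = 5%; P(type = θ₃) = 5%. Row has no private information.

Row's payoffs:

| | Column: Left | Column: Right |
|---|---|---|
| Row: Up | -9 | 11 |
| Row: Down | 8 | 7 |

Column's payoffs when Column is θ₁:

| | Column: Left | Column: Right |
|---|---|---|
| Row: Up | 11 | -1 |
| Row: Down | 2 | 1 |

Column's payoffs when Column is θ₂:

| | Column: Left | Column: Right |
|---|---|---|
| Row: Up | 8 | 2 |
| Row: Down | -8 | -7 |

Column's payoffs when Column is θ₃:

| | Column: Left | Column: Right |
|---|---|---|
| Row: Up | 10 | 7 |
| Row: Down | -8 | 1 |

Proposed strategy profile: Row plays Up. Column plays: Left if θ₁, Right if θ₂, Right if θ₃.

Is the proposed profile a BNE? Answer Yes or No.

No

A profile is a BNE iff every type of every player is best-responding given beliefs about the other side.
Row plays Up: E[Up] = 0.9·(-9) + 0.05·(11) + 0.05·(11) = -7; E[Down] = 7.9. Not best-responding. ✗
Column (type θ₁), facing Up: Left gives 11, Right gives -1. Proposed Left is best. ✓
Column (type θ₂), facing Up: Left gives 8, Right gives 2. Proposed Right is not best — profitable deviation exists. ✗
Column (type θ₃), facing Up: Left gives 10, Right gives 7. Proposed Right is not best — profitable deviation exists. ✗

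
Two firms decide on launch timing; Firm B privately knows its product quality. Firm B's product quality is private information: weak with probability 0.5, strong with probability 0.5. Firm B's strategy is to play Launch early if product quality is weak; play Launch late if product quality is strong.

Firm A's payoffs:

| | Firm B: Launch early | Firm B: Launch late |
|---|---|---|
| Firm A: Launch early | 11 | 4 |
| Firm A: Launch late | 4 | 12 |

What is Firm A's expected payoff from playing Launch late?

8

Take the expectation over Firm B's product quality, weighting each type's action by its prior probability.
E[Launch late] = 0.5·4 + 0.5·12 = 2 + 6 = 8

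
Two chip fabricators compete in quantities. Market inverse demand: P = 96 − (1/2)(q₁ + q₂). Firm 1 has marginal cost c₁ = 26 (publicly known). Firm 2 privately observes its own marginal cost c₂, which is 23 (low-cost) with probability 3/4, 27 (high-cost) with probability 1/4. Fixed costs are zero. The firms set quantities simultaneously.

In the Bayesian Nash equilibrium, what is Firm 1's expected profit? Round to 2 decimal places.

1027.56

Firm 2 with cost c maximizes (96 − (1/2)(q₁+q₂) − c)·q₂, giving q₂(c) = (96 − c − (1/2)q₁).
E[c₂] = 3/4·23 + 1/4·27 = 24
Firm 1's FOC against E[q₂] yields q₁ = (96 − 2·26 + E[c₂])/(3/2) = (96 − 52 + 24)/(3/2) = 45.3333.
E[P] = 96 − (1/2)·(q₁ + E[q₂]) = 48.6667; Firm 1's expected profit = (E[P] − 26)·q₁ = (48.6667 − 26)·45.3333 = 1027.56.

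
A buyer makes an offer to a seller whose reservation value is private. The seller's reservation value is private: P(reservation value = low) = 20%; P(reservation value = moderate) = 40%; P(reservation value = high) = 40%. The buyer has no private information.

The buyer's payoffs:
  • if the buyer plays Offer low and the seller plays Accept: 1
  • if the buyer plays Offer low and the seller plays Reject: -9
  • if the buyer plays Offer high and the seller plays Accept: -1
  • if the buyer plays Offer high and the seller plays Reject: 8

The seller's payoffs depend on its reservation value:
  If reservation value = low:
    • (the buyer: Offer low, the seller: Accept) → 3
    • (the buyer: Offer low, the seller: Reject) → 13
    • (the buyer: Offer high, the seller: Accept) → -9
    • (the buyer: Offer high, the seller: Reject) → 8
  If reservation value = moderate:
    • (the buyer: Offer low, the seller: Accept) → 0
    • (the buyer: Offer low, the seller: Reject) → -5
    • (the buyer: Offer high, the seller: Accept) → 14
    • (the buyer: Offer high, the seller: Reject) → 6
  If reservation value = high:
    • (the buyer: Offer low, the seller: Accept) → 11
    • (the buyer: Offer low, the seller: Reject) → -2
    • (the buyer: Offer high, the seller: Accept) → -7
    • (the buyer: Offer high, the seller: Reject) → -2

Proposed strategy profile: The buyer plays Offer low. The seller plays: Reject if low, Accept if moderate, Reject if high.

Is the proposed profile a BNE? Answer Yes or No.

The buyer plays Offer low: E[Offer low] = 0.2·(-9) + 0.4·(1) + 0.4·(-9) = -5; E[Offer high] = 4.4. Not best-responding. ✗
The seller (reservation value low), facing Offer low: Accept gives 3, Reject gives 13. Proposed Reject is best. ✓
The seller (reservation value moderate), facing Offer low: Accept gives 0, Reject gives -5. Proposed Accept is best. ✓
The seller (reservation value high), facing Offer low: Accept gives 11, Reject gives -2. Proposed Reject is not best — profitable deviation exists. ✗

No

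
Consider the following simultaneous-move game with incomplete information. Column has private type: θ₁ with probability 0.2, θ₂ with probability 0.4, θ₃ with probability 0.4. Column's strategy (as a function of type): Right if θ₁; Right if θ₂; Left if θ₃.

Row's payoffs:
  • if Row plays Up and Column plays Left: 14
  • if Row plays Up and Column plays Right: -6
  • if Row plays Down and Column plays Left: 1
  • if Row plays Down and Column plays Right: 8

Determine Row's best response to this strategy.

E[Up] = 0.2·(-6) + 0.4·(-6) + 0.4·(14) = 2
E[Down] = 0.2·(8) + 0.4·(8) + 0.4·(1) = 5.2
Best response: Down (5.2 is the largest).

Down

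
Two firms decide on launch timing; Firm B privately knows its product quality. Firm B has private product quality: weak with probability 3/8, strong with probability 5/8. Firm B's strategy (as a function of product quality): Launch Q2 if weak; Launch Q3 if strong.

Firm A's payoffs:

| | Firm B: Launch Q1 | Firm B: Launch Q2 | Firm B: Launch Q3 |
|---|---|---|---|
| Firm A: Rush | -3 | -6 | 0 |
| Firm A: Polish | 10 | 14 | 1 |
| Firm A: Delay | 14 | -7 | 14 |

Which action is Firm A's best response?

Compute Firm A's expected payoff for each action, taking the expectation over Firm B's type.
E[Rush] = 3/8·(-6) + 5/8·(0) = -9/4
E[Polish] = 3/8·(14) + 5/8·(1) = 47/8
E[Delay] = 3/8·(-7) + 5/8·(14) = 49/8
Best response: Delay (49/8 is the largest).

Delay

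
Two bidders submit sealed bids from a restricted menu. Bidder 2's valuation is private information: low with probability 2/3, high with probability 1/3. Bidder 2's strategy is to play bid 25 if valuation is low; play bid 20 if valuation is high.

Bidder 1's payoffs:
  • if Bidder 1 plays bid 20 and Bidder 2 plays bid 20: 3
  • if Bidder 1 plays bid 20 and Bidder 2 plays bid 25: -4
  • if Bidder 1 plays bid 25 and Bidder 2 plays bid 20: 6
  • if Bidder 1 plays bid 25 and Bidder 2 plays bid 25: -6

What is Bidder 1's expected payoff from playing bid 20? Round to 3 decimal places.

E[bid 20] = 2/3·(-4) + 1/3·3 = (-8/3) + 1 = -5/3

-1.667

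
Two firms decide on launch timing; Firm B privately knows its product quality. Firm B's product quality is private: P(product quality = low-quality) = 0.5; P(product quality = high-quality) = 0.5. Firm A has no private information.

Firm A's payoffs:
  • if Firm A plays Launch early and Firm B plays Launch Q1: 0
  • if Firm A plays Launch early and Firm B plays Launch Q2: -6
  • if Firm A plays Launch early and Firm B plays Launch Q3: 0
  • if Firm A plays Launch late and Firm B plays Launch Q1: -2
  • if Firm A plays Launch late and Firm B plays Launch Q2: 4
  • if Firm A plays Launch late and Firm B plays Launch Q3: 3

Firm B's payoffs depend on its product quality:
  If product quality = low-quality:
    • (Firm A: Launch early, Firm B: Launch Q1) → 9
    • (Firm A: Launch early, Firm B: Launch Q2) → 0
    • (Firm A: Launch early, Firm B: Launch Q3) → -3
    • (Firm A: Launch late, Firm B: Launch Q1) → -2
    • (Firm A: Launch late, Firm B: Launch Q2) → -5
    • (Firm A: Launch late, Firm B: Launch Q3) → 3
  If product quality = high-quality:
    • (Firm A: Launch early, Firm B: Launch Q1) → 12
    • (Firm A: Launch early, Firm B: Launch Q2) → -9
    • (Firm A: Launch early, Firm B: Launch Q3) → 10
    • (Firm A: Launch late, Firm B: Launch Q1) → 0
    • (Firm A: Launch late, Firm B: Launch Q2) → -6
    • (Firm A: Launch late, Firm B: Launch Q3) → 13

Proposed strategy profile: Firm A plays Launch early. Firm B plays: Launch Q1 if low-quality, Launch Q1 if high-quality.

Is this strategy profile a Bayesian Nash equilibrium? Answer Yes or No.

Yes

A profile is a BNE iff every type of every player is best-responding given beliefs about the other side.
Firm A plays Launch early: E[Launch early] = 0.5·(0) + 0.5·(0) = 0; E[Launch late] = -2. Best-responding. ✓
Firm B (product quality low-quality), facing Launch early: Launch Q1 gives 9, Launch Q2 gives 0, Launch Q3 gives -3. Proposed Launch Q1 is best. ✓
Firm B (product quality high-quality), facing Launch early: Launch Q1 gives 12, Launch Q2 gives -9, Launch Q3 gives 10. Proposed Launch Q1 is best. ✓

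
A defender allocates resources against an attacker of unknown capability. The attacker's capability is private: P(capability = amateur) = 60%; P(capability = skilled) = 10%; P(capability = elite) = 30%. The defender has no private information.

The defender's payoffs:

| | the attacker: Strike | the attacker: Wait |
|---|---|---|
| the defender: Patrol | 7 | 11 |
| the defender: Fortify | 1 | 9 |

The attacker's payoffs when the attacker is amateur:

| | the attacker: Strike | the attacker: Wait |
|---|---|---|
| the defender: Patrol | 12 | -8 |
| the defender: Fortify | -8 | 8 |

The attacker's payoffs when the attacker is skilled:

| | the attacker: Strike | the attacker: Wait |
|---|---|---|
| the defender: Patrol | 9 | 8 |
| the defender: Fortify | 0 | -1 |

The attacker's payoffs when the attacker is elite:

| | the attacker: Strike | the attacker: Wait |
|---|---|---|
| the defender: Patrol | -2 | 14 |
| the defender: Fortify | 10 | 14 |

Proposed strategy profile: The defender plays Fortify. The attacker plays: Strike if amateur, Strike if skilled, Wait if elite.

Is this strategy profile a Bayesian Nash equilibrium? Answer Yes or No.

No

A profile is a BNE iff every type of every player is best-responding given beliefs about the other side.
The defender plays Fortify: E[Fortify] = 0.6·(1) + 0.1·(1) + 0.3·(9) = 3.4; E[Patrol] = 8.2. Not best-responding. ✗
The attacker (capability amateur), facing Fortify: Strike gives -8, Wait gives 8. Proposed Strike is not best — profitable deviation exists. ✗
The attacker (capability skilled), facing Fortify: Strike gives 0, Wait gives -1. Proposed Strike is best. ✓
The attacker (capability elite), facing Fortify: Strike gives 10, Wait gives 14. Proposed Wait is best. ✓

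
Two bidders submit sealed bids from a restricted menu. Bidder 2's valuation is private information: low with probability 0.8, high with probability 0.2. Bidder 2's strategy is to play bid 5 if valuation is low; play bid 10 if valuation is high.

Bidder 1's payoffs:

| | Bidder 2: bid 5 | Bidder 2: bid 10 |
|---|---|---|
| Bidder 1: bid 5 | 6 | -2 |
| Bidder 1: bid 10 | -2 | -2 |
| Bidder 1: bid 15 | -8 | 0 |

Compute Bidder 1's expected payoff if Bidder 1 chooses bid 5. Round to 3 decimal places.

4.400

E[bid 5] = 0.8·6 + 0.2·(-2) = 4.8 + (-0.4) = 4.4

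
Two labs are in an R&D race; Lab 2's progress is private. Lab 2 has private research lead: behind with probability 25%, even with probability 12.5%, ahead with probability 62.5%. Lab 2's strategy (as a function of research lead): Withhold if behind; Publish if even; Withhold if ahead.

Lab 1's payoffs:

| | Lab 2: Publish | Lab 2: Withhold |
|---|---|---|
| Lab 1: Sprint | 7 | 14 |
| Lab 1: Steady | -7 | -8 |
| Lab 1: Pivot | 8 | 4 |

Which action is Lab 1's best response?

E[Sprint] = 0.25·(14) + 0.125·(7) + 0.625·(14) = 13.125
E[Steady] = 0.25·(-8) + 0.125·(-7) + 0.625·(-8) = -7.875
E[Pivot] = 0.25·(4) + 0.125·(8) + 0.625·(4) = 4.5
Best response: Sprint (13.125 is the largest).

Sprint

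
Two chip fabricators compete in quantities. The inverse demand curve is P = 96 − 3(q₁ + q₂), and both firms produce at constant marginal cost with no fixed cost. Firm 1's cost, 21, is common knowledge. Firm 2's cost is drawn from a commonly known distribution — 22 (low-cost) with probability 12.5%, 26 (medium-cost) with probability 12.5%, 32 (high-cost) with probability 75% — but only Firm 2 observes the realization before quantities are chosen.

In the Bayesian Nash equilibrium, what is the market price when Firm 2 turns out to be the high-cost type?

Type-c best response for Firm 2: q₂(c) = (96 − c)/6 − q₁/2.
Firm 1 maximizes expected profit; its first-order condition is 96 − 6q₁ − 3E[q₂] − 21 = 0.
Substituting E[q₂] and solving: E[c₂] = 30, so q₁ = (96 − 2·21 + 30)/9 = 9.33333.
q₂(high-cost) = 6, so P = 96 − 3·(9.33333 + 6) = 50.

50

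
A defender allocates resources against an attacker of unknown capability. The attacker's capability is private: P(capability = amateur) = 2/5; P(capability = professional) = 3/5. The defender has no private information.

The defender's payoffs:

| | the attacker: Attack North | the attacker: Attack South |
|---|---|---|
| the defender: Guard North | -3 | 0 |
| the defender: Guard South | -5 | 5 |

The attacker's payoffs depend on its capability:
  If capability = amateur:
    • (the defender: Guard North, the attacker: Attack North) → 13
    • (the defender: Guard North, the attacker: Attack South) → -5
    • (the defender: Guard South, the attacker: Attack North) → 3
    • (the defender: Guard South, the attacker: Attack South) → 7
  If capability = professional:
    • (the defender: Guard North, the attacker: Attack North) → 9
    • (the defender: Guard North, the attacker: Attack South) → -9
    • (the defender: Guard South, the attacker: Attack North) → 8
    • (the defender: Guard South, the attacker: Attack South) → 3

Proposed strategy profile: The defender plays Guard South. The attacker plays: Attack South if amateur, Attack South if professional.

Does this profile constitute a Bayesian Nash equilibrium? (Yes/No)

The defender plays Guard South: E[Guard South] = 2/5·(5) + 3/5·(5) = 5; E[Guard North] = 0. Best-responding. ✓
The attacker (capability amateur), facing Guard South: Attack North gives 3, Attack South gives 7. Proposed Attack South is best. ✓
The attacker (capability professional), facing Guard South: Attack North gives 8, Attack South gives 3. Proposed Attack South is not best — profitable deviation exists. ✗

No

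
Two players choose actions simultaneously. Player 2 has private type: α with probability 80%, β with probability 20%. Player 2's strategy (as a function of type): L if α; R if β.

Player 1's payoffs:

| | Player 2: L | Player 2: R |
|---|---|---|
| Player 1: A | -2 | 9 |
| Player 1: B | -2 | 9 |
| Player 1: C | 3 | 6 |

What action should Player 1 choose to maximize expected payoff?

C

E[A] = 0.8·(-2) + 0.2·(9) = 0.2
E[B] = 0.8·(-2) + 0.2·(9) = 0.2
E[C] = 0.8·(3) + 0.2·(6) = 3.6
Best response: C (3.6 is the largest).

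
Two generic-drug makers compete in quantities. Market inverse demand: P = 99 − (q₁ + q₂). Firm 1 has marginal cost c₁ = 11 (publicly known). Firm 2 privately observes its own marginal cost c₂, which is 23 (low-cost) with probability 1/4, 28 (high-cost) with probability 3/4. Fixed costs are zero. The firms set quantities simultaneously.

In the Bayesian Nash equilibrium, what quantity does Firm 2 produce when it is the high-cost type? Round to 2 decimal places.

Type-c best response for Firm 2: q₂(c) = (99 − c)/2 − q₁/2.
Firm 1 maximizes expected profit; its first-order condition is 99 − 2q₁ − E[q₂] − 11 = 0.
Substituting E[q₂] and solving: E[c₂] = 26.75, so q₁ = (99 − 2·11 + 26.75)/3 = 34.5833.
q₂(high-cost) = (99 − 28 − 34.5833)/2 = 18.2083.

18.21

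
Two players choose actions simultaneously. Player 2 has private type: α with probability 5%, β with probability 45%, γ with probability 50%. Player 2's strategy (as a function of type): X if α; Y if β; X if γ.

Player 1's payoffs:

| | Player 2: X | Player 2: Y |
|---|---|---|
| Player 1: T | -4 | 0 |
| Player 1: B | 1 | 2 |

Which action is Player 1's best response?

B

E[T] = 0.05·(-4) + 0.45·(0) + 0.5·(-4) = -2.2
E[B] = 0.05·(1) + 0.45·(2) + 0.5·(1) = 1.45
Best response: B (1.45 is the largest).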